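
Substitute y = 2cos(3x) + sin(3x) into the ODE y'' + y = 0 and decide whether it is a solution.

Verification:
y'' = -18cos(3x) - 9sin(3x)
y'' + y ≠ 0 (frequency mismatch: got 9 instead of 1)

No, it is not a solution.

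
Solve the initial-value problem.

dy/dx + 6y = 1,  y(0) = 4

General solution: y = 1/6 + Ce^(-6x)
Applying y(0) = 4: C = 4 - 1/6 = 23/6
Particular solution: y = 1/6 + (23/6)e^(-6x)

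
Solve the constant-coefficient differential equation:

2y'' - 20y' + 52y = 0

Characteristic equation: 2r² - 20r + 52 = 0
Divide by 2: r² - 10r + 26 = 0
Roots: r = 5 ± i (complex conjugates)
General solution: y = e^(5x)(C₁cos(x) + C₂sin(x))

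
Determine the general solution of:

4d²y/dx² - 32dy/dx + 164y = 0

Characteristic equation: 4r² - 32r + 164 = 0
Divide by 4: r² - 8r + 41 = 0
Roots: r = 4 ± 5i (complex conjugates)
General solution: y = e^(4x)(C₁cos(5x) + C₂sin(5x))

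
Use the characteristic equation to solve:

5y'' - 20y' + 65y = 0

Characteristic equation: 5r² - 20r + 65 = 0
Divide by 5: r² - 4r + 13 = 0
Roots: r = 2 ± 3i (complex conjugates)
General solution: y = e^(2x)(C₁cos(3x) + C₂sin(3x))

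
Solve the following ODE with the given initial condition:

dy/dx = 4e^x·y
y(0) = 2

General solution: y = Ce^(4e^x)
Applying IC y(0) = 2:
Particular solution: y = 2e^(4(e^x - 1))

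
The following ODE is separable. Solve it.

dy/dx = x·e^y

Separating variables and integrating:
-e^(-y) = x²/2 + C

General solution: y = -ln(C - x²/2)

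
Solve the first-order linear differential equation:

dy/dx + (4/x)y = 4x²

Using integrating factor method:

General solution: y = (4/7)x^3 + Cx^(-4)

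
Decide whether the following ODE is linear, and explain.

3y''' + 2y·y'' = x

Nonlinear (y·y'' term)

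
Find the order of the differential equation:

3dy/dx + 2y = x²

The order is 1 (highest derivative is of order 1).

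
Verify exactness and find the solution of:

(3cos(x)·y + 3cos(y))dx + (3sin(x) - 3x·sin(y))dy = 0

Verify exactness: ∂M/∂y = ∂N/∂x ✓
Find F(x,y) such that ∂F/∂x = M, ∂F/∂y = N
Solution: 3sin(x)·y + 3x·cos(y) = C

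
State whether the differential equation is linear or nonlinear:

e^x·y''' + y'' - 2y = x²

Linear (y and its derivatives appear to the first power only, no products of y terms)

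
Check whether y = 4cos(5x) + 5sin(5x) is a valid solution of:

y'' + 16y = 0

Verification:
y'' = -100cos(5x) - 125sin(5x)
y'' + 16y ≠ 0 (frequency mismatch: got 25 instead of 16)

No, it is not a solution.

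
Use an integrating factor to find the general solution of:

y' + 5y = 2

Using integrating factor method:

General solution: y = 2/5 + Ce^(-5x)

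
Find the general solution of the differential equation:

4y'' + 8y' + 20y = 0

Characteristic equation: 4r² + 8r + 20 = 0
Divide by 4: r² + 2r + 5 = 0
Roots: r = -1 ± 2i (complex conjugates)
General solution: y = e^(-x)(C₁cos(2x) + C₂sin(2x))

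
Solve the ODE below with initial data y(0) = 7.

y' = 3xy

General solution: y = Ce^(3x²/2)
Applying IC y(0) = 7:
Particular solution: y = 7e^(3x²/2)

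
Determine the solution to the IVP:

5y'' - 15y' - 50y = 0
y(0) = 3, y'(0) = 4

General solution: y = C₁e^(5x) + C₂e^(-2x)
Applying ICs: C₁ = 10/7, C₂ = 11/7
Particular solution: y = (10/7)e^(5x) + (11/7)e^(-2x)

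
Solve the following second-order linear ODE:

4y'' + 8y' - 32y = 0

Characteristic equation: 4r² + 8r - 32 = 0
Divide by 4: r² + 2r - 8 = 0
Roots: r = 2, -4 (distinct real)
General solution: y = C₁e^(2x) + C₂e^(-4x)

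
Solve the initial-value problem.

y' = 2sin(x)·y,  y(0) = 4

General solution: y = Ce^(-2cos(x))
Applying IC y(0) = 4:
Particular solution: y = 4e^(2(1-cos(x)))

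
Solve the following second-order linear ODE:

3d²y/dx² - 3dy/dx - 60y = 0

Characteristic equation: 3r² - 3r - 60 = 0
Divide by 3: r² - r - 20 = 0
Roots: r = 5, -4 (distinct real)
General solution: y = C₁e^(5x) + C₂e^(-4x)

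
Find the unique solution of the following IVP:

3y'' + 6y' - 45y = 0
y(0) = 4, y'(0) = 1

General solution: y = C₁e^(3x) + C₂e^(-5x)
Applying ICs: C₁ = 21/8, C₂ = 11/8
Particular solution: y = (21/8)e^(3x) + (11/8)e^(-5x)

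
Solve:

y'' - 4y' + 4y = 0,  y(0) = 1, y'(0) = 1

General solution: y = (C₁ + C₂x)e^(2x)
Repeated root r = 2
Applying ICs: C₁ = 1, C₂ = -1
Particular solution: y = (1 - x)e^(2x)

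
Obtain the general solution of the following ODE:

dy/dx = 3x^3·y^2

Separating variables and integrating:
-1/y = 3x^4/4 + C

General solution: y^-1 = (-3/4)x^4 + C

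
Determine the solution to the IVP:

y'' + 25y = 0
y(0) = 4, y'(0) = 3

General solution: y = C₁cos(5x) + C₂sin(5x)
Complex roots r = ±5i
Applying ICs: C₁ = 4, C₂ = 3/5
Particular solution: y = 4cos(5x) + (3/5)sin(5x)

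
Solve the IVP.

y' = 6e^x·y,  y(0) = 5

General solution: y = Ce^(6e^x)
Applying IC y(0) = 5:
Particular solution: y = 5e^(6(e^x - 1))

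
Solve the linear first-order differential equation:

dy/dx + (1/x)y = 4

Using integrating factor method:

General solution: y = 2x + C/x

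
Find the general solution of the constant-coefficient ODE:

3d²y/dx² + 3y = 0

Characteristic equation: 3r² + 3 = 0
Divide by 3: r² + 1 = 0
Roots: r = ±i (complex conjugates)
General solution: y = C₁cos(x) + C₂sin(x)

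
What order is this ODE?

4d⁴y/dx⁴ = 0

The order is 4 (highest derivative is of order 4).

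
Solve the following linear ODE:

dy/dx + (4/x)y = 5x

Using integrating factor method:

General solution: y = (5/6)x^2 + Cx^(-4)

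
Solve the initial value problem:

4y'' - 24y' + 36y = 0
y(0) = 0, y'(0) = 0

General solution: y = (C₁ + C₂x)e^(3x)
Repeated root r = 3
Applying ICs: C₁ = 0, C₂ = 0
Particular solution: y = 0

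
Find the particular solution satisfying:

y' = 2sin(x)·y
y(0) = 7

General solution: y = Ce^(-2cos(x))
Applying IC y(0) = 7:
Particular solution: y = 7e^(2(1-cos(x)))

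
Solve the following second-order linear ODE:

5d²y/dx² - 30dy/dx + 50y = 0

Characteristic equation: 5r² - 30r + 50 = 0
Divide by 5: r² - 6r + 10 = 0
Roots: r = 3 ± i (complex conjugates)
General solution: y = e^(3x)(C₁cos(x) + C₂sin(x))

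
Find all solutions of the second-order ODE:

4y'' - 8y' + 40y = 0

Characteristic equation: 4r² - 8r + 40 = 0
Divide by 4: r² - 2r + 10 = 0
Roots: r = 1 ± 3i (complex conjugates)
General solution: y = e^x(C₁cos(3x) + C₂sin(3x))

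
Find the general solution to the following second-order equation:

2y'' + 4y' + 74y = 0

Characteristic equation: 2r² + 4r + 74 = 0
Divide by 2: r² + 2r + 37 = 0
Roots: r = -1 ± 6i (complex conjugates)
General solution: y = e^(-x)(C₁cos(6x) + C₂sin(6x))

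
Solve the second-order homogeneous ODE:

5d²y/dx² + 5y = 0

Characteristic equation: 5r² + 5 = 0
Divide by 5: r² + 1 = 0
Roots: r = ±i (complex conjugates)
General solution: y = C₁cos(x) + C₂sin(x)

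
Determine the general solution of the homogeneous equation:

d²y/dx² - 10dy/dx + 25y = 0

Characteristic equation: r² - 10r + 25 = 0
Factored: (r - 5)² = 0
Repeated root: r = 5
General solution: y = (C₁ + C₂x)e^(5x)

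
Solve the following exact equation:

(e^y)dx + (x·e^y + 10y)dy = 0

Verify exactness: ∂M/∂y = ∂N/∂x ✓
Find F(x,y) such that ∂F/∂x = M, ∂F/∂y = N
Solution: x·e^y + 5y² = C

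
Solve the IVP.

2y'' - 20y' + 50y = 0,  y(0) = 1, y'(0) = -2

General solution: y = (C₁ + C₂x)e^(5x)
Repeated root r = 5
Applying ICs: C₁ = 1, C₂ = -7
Particular solution: y = (1 - 7x)e^(5x)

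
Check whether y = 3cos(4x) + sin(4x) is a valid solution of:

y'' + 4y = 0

Verification:
y'' = -48cos(4x) - 16sin(4x)
y'' + 4y ≠ 0 (frequency mismatch: got 16 instead of 4)

No, it is not a solution.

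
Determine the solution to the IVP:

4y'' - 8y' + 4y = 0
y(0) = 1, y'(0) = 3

General solution: y = (C₁ + C₂x)e^x
Repeated root r = 1
Applying ICs: C₁ = 1, C₂ = 2
Particular solution: y = (1 + 2x)e^x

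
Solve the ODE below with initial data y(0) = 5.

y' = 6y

General solution: y = Ce^(6x)
Applying IC y(0) = 5:
Particular solution: y = 5e^(6x)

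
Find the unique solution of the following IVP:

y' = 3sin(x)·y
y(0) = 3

General solution: y = Ce^(-3cos(x))
Applying IC y(0) = 3:
Particular solution: y = 3e^(3(1-cos(x)))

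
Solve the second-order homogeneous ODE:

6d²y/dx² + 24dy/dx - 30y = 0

Characteristic equation: 6r² + 24r - 30 = 0
Divide by 6: r² + 4r - 5 = 0
Roots: r = 1, -5 (distinct real)
General solution: y = C₁e^x + C₂e^(-5x)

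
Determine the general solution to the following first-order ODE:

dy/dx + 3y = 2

Using integrating factor method:

General solution: y = 2/3 + Ce^(-3x)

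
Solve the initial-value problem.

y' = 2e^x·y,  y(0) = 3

General solution: y = Ce^(2e^x)
Applying IC y(0) = 3:
Particular solution: y = 3e^(2(e^x - 1))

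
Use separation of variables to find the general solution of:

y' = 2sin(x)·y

Separating variables and integrating:
ln|y| = -2cos(x) + C

General solution: y = Ce^(-2cos(x))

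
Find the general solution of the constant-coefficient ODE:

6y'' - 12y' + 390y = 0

Characteristic equation: 6r² - 12r + 390 = 0
Divide by 6: r² - 2r + 65 = 0
Roots: r = 1 ± 8i (complex conjugates)
General solution: y = e^x(C₁cos(8x) + C₂sin(8x))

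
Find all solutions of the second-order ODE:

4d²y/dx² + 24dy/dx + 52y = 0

Characteristic equation: 4r² + 24r + 52 = 0
Divide by 4: r² + 6r + 13 = 0
Roots: r = -3 ± 2i (complex conjugates)
General solution: y = e^(-3x)(C₁cos(2x) + C₂sin(2x))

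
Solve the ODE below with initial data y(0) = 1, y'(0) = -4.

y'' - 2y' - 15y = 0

General solution: y = C₁e^(5x) + C₂e^(-3x)
Applying ICs: C₁ = -1/8, C₂ = 9/8
Particular solution: y = -(1/8)e^(5x) + (9/8)e^(-3x)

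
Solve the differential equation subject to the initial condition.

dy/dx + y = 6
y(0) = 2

General solution: y = 6 + Ce^(-x)
Applying y(0) = 2: C = 2 - 6 = -4
Particular solution: y = 6 - 4e^(-x)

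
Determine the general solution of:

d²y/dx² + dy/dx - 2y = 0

Characteristic equation: r² + r - 2 = 0
Roots: r = 1, -2 (distinct real)
General solution: y = C₁e^x + C₂e^(-2x)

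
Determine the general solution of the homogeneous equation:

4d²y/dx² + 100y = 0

Characteristic equation: 4r² + 100 = 0
Divide by 4: r² + 25 = 0
Roots: r = ±5i (complex conjugates)
General solution: y = C₁cos(5x) + C₂sin(5x)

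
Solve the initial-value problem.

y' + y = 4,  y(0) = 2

General solution: y = 4 + Ce^(-x)
Applying y(0) = 2: C = 2 - 4 = -2
Particular solution: y = 4 - 2e^(-x)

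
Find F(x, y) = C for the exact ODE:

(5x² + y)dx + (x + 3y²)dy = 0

Verify exactness: ∂M/∂y = ∂N/∂x ✓
Find F(x,y) such that ∂F/∂x = M, ∂F/∂y = N
Solution: 5x³/3 + xy + y³ = C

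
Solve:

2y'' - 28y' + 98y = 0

Characteristic equation: 2r² - 28r + 98 = 0
Divide by 2: r² - 14r + 49 = 0
Factored: (r - 7)² = 0
Repeated root: r = 7
General solution: y = (C₁ + C₂x)e^(7x)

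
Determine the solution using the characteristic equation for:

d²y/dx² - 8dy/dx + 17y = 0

Characteristic equation: r² - 8r + 17 = 0
Roots: r = 4 ± i (complex conjugates)
General solution: y = e^(4x)(C₁cos(x) + C₂sin(x))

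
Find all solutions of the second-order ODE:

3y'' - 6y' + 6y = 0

Characteristic equation: 3r² - 6r + 6 = 0
Divide by 3: r² - 2r + 2 = 0
Roots: r = 1 ± i (complex conjugates)
General solution: y = e^x(C₁cos(x) + C₂sin(x))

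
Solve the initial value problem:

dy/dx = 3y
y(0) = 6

General solution: y = Ce^(3x)
Applying IC y(0) = 6:
Particular solution: y = 6e^(3x)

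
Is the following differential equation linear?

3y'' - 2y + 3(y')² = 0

No. Nonlinear ((y')² term)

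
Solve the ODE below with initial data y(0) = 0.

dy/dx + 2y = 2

General solution: y = 1 + Ce^(-2x)
Applying y(0) = 0: C = 0 - 1 = -1
Particular solution: y = 1 - e^(-2x)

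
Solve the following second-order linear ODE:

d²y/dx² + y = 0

Characteristic equation: r² + 1 = 0
Roots: r = ±i (complex conjugates)
General solution: y = C₁cos(x) + C₂sin(x)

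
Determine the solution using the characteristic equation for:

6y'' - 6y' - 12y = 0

Characteristic equation: 6r² - 6r - 12 = 0
Divide by 6: r² - r - 2 = 0
Roots: r = 2, -1 (distinct real)
General solution: y = C₁e^(2x) + C₂e^(-x)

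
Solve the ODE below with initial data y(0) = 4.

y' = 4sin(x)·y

General solution: y = Ce^(-4cos(x))
Applying IC y(0) = 4:
Particular solution: y = 4e^(4(1-cos(x)))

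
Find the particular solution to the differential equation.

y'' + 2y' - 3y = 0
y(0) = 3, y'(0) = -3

General solution: y = C₁e^x + C₂e^(-3x)
Applying ICs: C₁ = 3/2, C₂ = 3/2
Particular solution: y = (3/2)e^x + (3/2)e^(-3x)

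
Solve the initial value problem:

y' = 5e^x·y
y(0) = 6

General solution: y = Ce^(5e^x)
Applying IC y(0) = 6:
Particular solution: y = 6e^(5(e^x - 1))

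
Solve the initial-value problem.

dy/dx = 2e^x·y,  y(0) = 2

General solution: y = Ce^(2e^x)
Applying IC y(0) = 2:
Particular solution: y = 2e^(2(e^x - 1))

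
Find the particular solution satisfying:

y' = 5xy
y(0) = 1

General solution: y = Ce^(5x²/2)
Applying IC y(0) = 1:
Particular solution: y = e^(5x²/2)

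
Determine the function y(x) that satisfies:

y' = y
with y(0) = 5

General solution: y = Ce^x
Applying IC y(0) = 5:
Particular solution: y = 5e^x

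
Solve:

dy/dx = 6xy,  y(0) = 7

General solution: y = Ce^(3x²)
Applying IC y(0) = 7:
Particular solution: y = 7e^(3x²)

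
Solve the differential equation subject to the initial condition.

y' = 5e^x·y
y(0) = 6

General solution: y = Ce^(5e^x)
Applying IC y(0) = 6:
Particular solution: y = 6e^(5(e^x - 1))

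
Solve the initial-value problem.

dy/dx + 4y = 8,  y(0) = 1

General solution: y = 2 + Ce^(-4x)
Applying y(0) = 1: C = 1 - 2 = -1
Particular solution: y = 2 - e^(-4x)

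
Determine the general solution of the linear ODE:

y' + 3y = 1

Using integrating factor method:

General solution: y = 1/3 + Ce^(-3x)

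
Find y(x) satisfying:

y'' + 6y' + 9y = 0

Characteristic equation: r² + 6r + 9 = 0
Factored: (r + 3)² = 0
Repeated root: r = -3
General solution: y = (C₁ + C₂x)e^(-3x)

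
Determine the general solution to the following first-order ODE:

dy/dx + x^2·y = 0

Using integrating factor method:

General solution: y = Ce^(-x^3/3)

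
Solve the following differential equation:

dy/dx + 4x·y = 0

Using integrating factor method:

General solution: y = Ce^(-2x^2)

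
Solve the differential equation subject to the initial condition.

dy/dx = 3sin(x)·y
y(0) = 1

General solution: y = Ce^(-3cos(x))
Applying IC y(0) = 1:
Particular solution: y = e^(3(1-cos(x)))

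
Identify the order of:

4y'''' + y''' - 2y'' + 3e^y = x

The order is 4 (highest derivative is of order 4).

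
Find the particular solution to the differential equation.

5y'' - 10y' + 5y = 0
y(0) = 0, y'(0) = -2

General solution: y = (C₁ + C₂x)e^x
Repeated root r = 1
Applying ICs: C₁ = 0, C₂ = -2
Particular solution: y = -2xe^x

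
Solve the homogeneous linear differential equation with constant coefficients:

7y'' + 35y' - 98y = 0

Characteristic equation: 7r² + 35r - 98 = 0
Divide by 7: r² + 5r - 14 = 0
Roots: r = 2, -7 (distinct real)
General solution: y = C₁e^(2x) + C₂e^(-7x)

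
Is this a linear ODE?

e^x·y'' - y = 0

Yes. Linear (y and its derivatives appear to the first power only, no products of y terms)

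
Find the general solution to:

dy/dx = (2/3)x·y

Separating variables and integrating:
ln|y| = x^2/3 + C

General solution: y = Ce^(x^2/3)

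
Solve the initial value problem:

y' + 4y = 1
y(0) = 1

General solution: y = 1/4 + Ce^(-4x)
Applying y(0) = 1: C = 1 - 1/4 = 3/4
Particular solution: y = 1/4 + (3/4)e^(-4x)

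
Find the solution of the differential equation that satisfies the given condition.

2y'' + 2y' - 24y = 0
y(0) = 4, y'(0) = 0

General solution: y = C₁e^(3x) + C₂e^(-4x)
Applying ICs: C₁ = 16/7, C₂ = 12/7
Particular solution: y = (16/7)e^(3x) + (12/7)e^(-4x)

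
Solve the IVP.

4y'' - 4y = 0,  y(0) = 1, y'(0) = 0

General solution: y = C₁e^x + C₂e^(-x)
Applying ICs: C₁ = 1/2, C₂ = 1/2
Particular solution: y = (1/2)e^x + (1/2)e^(-x)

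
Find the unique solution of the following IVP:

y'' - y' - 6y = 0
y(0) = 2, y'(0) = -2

General solution: y = C₁e^(3x) + C₂e^(-2x)
Applying ICs: C₁ = 2/5, C₂ = 8/5
Particular solution: y = (2/5)e^(3x) + (8/5)e^(-2x)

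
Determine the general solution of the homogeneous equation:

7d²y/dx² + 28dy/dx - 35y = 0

Characteristic equation: 7r² + 28r - 35 = 0
Divide by 7: r² + 4r - 5 = 0
Roots: r = 1, -5 (distinct real)
General solution: y = C₁e^x + C₂e^(-5x)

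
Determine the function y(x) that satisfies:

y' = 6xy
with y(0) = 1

General solution: y = Ce^(3x²)
Applying IC y(0) = 1:
Particular solution: y = e^(3x²)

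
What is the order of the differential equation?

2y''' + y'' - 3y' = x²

The order is 3 (highest derivative is of order 3).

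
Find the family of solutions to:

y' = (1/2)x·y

Separating variables and integrating:
ln|y| = x^2/4 + C

General solution: y = Ce^(x^2/4)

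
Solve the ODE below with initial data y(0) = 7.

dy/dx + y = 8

General solution: y = 8 + Ce^(-x)
Applying y(0) = 7: C = 7 - 8 = -1
Particular solution: y = 8 - e^(-x)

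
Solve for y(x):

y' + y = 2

Using integrating factor method:

General solution: y = 2 + Ce^(-x)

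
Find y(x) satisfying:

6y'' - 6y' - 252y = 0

Characteristic equation: 6r² - 6r - 252 = 0
Divide by 6: r² - r - 42 = 0
Roots: r = 7, -6 (distinct real)
General solution: y = C₁e^(7x) + C₂e^(-6x)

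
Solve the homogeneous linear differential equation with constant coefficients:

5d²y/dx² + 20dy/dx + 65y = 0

Characteristic equation: 5r² + 20r + 65 = 0
Divide by 5: r² + 4r + 13 = 0
Roots: r = -2 ± 3i (complex conjugates)
General solution: y = e^(-2x)(C₁cos(3x) + C₂sin(3x))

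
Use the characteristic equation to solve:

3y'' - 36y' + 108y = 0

Characteristic equation: 3r² - 36r + 108 = 0
Divide by 3: r² - 12r + 36 = 0
Factored: (r - 6)² = 0
Repeated root: r = 6
General solution: y = (C₁ + C₂x)e^(6x)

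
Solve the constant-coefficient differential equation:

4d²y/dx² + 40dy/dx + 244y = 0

Characteristic equation: 4r² + 40r + 244 = 0
Divide by 4: r² + 10r + 61 = 0
Roots: r = -5 ± 6i (complex conjugates)
General solution: y = e^(-5x)(C₁cos(6x) + C₂sin(6x))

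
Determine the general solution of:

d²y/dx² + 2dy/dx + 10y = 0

Characteristic equation: r² + 2r + 10 = 0
Roots: r = -1 ± 3i (complex conjugates)
General solution: y = e^(-x)(C₁cos(3x) + C₂sin(3x))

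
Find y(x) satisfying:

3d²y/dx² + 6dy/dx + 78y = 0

Characteristic equation: 3r² + 6r + 78 = 0
Divide by 3: r² + 2r + 26 = 0
Roots: r = -1 ± 5i (complex conjugates)
General solution: y = e^(-x)(C₁cos(5x) + C₂sin(5x))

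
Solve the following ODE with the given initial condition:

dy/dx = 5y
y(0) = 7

General solution: y = Ce^(5x)
Applying IC y(0) = 7:
Particular solution: y = 7e^(5x)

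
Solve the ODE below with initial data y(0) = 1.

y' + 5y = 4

General solution: y = 4/5 + Ce^(-5x)
Applying y(0) = 1: C = 1 - 4/5 = 1/5
Particular solution: y = 4/5 + (1/5)e^(-5x)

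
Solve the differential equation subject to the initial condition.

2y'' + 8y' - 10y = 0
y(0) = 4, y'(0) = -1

General solution: y = C₁e^x + C₂e^(-5x)
Applying ICs: C₁ = 19/6, C₂ = 5/6
Particular solution: y = (19/6)e^x + (5/6)e^(-5x)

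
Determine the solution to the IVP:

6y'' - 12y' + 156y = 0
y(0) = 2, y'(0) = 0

General solution: y = e^x(C₁cos(5x) + C₂sin(5x))
Complex roots r = 1 ± 5i
Applying ICs: C₁ = 2, C₂ = -2/5
Particular solution: y = e^x(2cos(5x) - (2/5)sin(5x))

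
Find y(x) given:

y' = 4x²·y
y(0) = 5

General solution: y = Ce^(4x³/3)
Applying IC y(0) = 5:
Particular solution: y = 5e^(4x³/3)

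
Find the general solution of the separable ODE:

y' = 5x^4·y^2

Separating variables and integrating:
-1/y = x^5 + C

General solution: y^-1 = -x^5 + C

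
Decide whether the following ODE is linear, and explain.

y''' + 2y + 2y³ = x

Nonlinear (y³ term)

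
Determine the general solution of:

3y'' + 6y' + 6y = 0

Characteristic equation: 3r² + 6r + 6 = 0
Divide by 3: r² + 2r + 2 = 0
Roots: r = -1 ± i (complex conjugates)
General solution: y = e^(-x)(C₁cos(x) + C₂sin(x))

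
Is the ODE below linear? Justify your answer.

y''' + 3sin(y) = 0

No. Nonlinear (sin(y) is nonlinear in y)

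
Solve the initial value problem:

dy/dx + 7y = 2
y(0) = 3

General solution: y = 2/7 + Ce^(-7x)
Applying y(0) = 3: C = 3 - 2/7 = 19/7
Particular solution: y = 2/7 + (19/7)e^(-7x)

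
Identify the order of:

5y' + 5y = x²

The order is 1 (highest derivative is of order 1).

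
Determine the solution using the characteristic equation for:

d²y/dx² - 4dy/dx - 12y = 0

Characteristic equation: r² - 4r - 12 = 0
Roots: r = 6, -2 (distinct real)
General solution: y = C₁e^(6x) + C₂e^(-2x)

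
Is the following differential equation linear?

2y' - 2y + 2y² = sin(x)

No. Nonlinear (y² term)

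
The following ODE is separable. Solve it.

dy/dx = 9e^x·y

Separating variables and integrating:
ln|y| = 9e^x + C

General solution: y = Ce^(9e^x)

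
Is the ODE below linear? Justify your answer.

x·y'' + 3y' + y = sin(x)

Yes. Linear (y and its derivatives appear to the first power only, no products of y terms)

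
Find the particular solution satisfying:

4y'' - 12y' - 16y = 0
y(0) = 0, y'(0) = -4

General solution: y = C₁e^(4x) + C₂e^(-x)
Applying ICs: C₁ = -4/5, C₂ = 4/5
Particular solution: y = -(4/5)e^(4x) + (4/5)e^(-x)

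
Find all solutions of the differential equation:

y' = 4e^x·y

Separating variables and integrating:
ln|y| = 4e^x + C

General solution: y = Ce^(4e^x)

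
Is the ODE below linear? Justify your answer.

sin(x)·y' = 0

Yes. Linear (y and its derivatives appear to the first power only, no products of y terms)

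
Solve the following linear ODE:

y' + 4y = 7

Using integrating factor method:

General solution: y = 7/4 + Ce^(-4x)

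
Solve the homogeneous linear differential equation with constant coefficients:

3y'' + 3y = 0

Characteristic equation: 3r² + 3 = 0
Divide by 3: r² + 1 = 0
Roots: r = ±i (complex conjugates)
General solution: y = C₁cos(x) + C₂sin(x)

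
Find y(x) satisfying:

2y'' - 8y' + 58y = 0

Characteristic equation: 2r² - 8r + 58 = 0
Divide by 2: r² - 4r + 29 = 0
Roots: r = 2 ± 5i (complex conjugates)
General solution: y = e^(2x)(C₁cos(5x) + C₂sin(5x))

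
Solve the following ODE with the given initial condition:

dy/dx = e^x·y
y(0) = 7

General solution: y = Ce^(e^x)
Applying IC y(0) = 7:
Particular solution: y = 7e^(e^x - 1)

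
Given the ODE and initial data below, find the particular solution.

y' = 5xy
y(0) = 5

General solution: y = Ce^(5x²/2)
Applying IC y(0) = 5:
Particular solution: y = 5e^(5x²/2)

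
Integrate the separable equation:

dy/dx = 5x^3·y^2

Separating variables and integrating:
-1/y = 5x^4/4 + C

General solution: y^-1 = (-5/4)x^4 + C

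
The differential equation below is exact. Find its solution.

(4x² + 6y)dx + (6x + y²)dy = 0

Verify exactness: ∂M/∂y = ∂N/∂x ✓
Find F(x,y) such that ∂F/∂x = M, ∂F/∂y = N
Solution: 4x³/3 + 6xy + y³/3 = C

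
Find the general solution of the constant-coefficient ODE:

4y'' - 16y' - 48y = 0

Characteristic equation: 4r² - 16r - 48 = 0
Divide by 4: r² - 4r - 12 = 0
Roots: r = 6, -2 (distinct real)
General solution: y = C₁e^(6x) + C₂e^(-2x)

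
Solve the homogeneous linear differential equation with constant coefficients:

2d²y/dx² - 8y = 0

Characteristic equation: 2r² - 8 = 0
Divide by 2: r² - 4 = 0
Roots: r = 2, -2 (distinct real)
General solution: y = C₁e^(2x) + C₂e^(-2x)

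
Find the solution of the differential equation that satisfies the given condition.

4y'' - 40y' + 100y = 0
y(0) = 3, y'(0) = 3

General solution: y = (C₁ + C₂x)e^(5x)
Repeated root r = 5
Applying ICs: C₁ = 3, C₂ = -12
Particular solution: y = (3 - 12x)e^(5x)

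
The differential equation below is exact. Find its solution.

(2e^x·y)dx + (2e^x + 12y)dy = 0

Verify exactness: ∂M/∂y = ∂N/∂x ✓
Find F(x,y) such that ∂F/∂x = M, ∂F/∂y = N
Solution: 2e^x·y + 6y² = C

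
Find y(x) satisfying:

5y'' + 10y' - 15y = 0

Characteristic equation: 5r² + 10r - 15 = 0
Divide by 5: r² + 2r - 3 = 0
Roots: r = 1, -3 (distinct real)
General solution: y = C₁e^x + C₂e^(-3x)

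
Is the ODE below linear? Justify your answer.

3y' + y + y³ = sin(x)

No. Nonlinear (y³ term)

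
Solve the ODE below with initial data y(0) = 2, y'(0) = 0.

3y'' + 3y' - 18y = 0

General solution: y = C₁e^(2x) + C₂e^(-3x)
Applying ICs: C₁ = 6/5, C₂ = 4/5
Particular solution: y = (6/5)e^(2x) + (4/5)e^(-3x)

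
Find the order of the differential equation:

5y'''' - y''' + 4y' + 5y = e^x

The order is 4 (highest derivative is of order 4).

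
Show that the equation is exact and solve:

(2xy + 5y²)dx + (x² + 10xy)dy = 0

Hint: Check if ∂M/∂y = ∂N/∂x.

Verify exactness: ∂M/∂y = ∂N/∂x ✓
Find F(x,y) such that ∂F/∂x = M, ∂F/∂y = N
Solution: x²y + 5xy² = C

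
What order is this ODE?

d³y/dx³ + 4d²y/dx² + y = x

The order is 3 (highest derivative is of order 3).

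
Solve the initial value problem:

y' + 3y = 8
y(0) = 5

General solution: y = 8/3 + Ce^(-3x)
Applying y(0) = 5: C = 5 - 8/3 = 7/3
Particular solution: y = 8/3 + (7/3)e^(-3x)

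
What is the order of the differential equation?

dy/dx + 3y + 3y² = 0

The order is 1 (highest derivative is of order 1).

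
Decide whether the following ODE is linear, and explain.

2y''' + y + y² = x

Nonlinear (y² term)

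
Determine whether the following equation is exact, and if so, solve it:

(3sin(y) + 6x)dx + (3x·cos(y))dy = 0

Verify exactness: ∂M/∂y = ∂N/∂x ✓
Find F(x,y) such that ∂F/∂x = M, ∂F/∂y = N
Solution: 3x·sin(y) + 3x² = C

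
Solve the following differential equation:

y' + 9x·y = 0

Using integrating factor method:

General solution: y = Ce^(-9x^2/2)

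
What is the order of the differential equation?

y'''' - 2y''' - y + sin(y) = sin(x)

The order is 4 (highest derivative is of order 4).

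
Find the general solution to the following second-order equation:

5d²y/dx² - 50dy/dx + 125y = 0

Characteristic equation: 5r² - 50r + 125 = 0
Divide by 5: r² - 10r + 25 = 0
Factored: (r - 5)² = 0
Repeated root: r = 5
General solution: y = (C₁ + C₂x)e^(5x)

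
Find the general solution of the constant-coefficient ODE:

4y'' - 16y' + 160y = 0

Characteristic equation: 4r² - 16r + 160 = 0
Divide by 4: r² - 4r + 40 = 0
Roots: r = 2 ± 6i (complex conjugates)
General solution: y = e^(2x)(C₁cos(6x) + C₂sin(6x))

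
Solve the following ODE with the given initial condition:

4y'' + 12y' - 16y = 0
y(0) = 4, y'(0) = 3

General solution: y = C₁e^x + C₂e^(-4x)
Applying ICs: C₁ = 19/5, C₂ = 1/5
Particular solution: y = (19/5)e^x + (1/5)e^(-4x)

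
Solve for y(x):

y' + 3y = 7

Using integrating factor method:

General solution: y = 7/3 + Ce^(-3x)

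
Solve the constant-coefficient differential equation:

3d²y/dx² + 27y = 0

Characteristic equation: 3r² + 27 = 0
Divide by 3: r² + 9 = 0
Roots: r = ±3i (complex conjugates)
General solution: y = C₁cos(3x) + C₂sin(3x)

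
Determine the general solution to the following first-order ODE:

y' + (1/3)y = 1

Using integrating factor method:

General solution: y = 3 + Ce^(-x/3)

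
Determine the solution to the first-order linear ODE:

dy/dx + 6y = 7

Using integrating factor method:

General solution: y = 7/6 + Ce^(-6x)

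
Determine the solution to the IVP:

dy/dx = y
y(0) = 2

General solution: y = Ce^x
Applying IC y(0) = 2:
Particular solution: y = 2e^x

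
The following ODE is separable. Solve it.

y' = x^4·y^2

Separating variables and integrating:
-1/y = x^5/5 + C

General solution: y^-1 = (-1/5)x^5 + C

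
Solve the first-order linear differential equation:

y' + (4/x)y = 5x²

Using integrating factor method:

General solution: y = (5/7)x^3 + Cx^(-4)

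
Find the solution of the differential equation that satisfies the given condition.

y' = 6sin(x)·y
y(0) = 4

General solution: y = Ce^(-6cos(x))
Applying IC y(0) = 4:
Particular solution: y = 4e^(6(1-cos(x)))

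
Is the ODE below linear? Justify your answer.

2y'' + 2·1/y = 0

No. Nonlinear (1/y term)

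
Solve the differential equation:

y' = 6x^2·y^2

Separating variables and integrating:
-1/y = 2x^3 + C

General solution: y^-1 = -2x^3 + C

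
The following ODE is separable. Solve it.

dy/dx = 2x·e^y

Separating variables and integrating:
-e^(-y) = x² + C

General solution: y = -ln(C - x²)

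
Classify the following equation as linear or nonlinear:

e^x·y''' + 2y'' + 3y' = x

Linear (y and its derivatives appear to the first power only, no products of y terms)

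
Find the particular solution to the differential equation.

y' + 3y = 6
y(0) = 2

General solution: y = 2 + Ce^(-3x)
Applying y(0) = 2: C = 2 - 2 = 0
Particular solution: y = 2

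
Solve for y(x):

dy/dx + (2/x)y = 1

Using integrating factor method:

General solution: y = (1/3)x + Cx^(-2)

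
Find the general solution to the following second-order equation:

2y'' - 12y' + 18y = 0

Characteristic equation: 2r² - 12r + 18 = 0
Divide by 2: r² - 6r + 9 = 0
Factored: (r - 3)² = 0
Repeated root: r = 3
General solution: y = (C₁ + C₂x)e^(3x)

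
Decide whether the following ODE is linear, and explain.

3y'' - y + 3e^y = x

Nonlinear (e^y is nonlinear in y)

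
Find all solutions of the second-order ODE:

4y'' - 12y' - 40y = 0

Characteristic equation: 4r² - 12r - 40 = 0
Divide by 4: r² - 3r - 10 = 0
Roots: r = 5, -2 (distinct real)
General solution: y = C₁e^(5x) + C₂e^(-2x)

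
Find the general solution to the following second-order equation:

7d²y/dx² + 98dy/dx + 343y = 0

Characteristic equation: 7r² + 98r + 343 = 0
Divide by 7: r² + 14r + 49 = 0
Factored: (r + 7)² = 0
Repeated root: r = -7
General solution: y = (C₁ + C₂x)e^(-7x)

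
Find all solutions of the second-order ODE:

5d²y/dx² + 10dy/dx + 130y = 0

Characteristic equation: 5r² + 10r + 130 = 0
Divide by 5: r² + 2r + 26 = 0
Roots: r = -1 ± 5i (complex conjugates)
General solution: y = e^(-x)(C₁cos(5x) + C₂sin(5x))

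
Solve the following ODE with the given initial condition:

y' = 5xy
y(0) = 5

General solution: y = Ce^(5x²/2)
Applying IC y(0) = 5:
Particular solution: y = 5e^(5x²/2)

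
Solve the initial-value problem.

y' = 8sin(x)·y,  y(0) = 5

General solution: y = Ce^(-8cos(x))
Applying IC y(0) = 5:
Particular solution: y = 5e^(8(1-cos(x)))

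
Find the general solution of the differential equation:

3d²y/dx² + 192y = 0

Characteristic equation: 3r² + 192 = 0
Divide by 3: r² + 64 = 0
Roots: r = ±8i (complex conjugates)
General solution: y = C₁cos(8x) + C₂sin(8x)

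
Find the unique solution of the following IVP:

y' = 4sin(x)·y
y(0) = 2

General solution: y = Ce^(-4cos(x))
Applying IC y(0) = 2:
Particular solution: y = 2e^(4(1-cos(x)))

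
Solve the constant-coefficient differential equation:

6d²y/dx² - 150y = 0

Characteristic equation: 6r² - 150 = 0
Divide by 6: r² - 25 = 0
Roots: r = 5, -5 (distinct real)
General solution: y = C₁e^(5x) + C₂e^(-5x)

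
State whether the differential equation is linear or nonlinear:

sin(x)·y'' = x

Linear (y and its derivatives appear to the first power only, no products of y terms)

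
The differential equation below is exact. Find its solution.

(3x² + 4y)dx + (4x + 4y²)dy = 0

Verify exactness: ∂M/∂y = ∂N/∂x ✓
Find F(x,y) such that ∂F/∂x = M, ∂F/∂y = N
Solution: x³ + 4xy + 4y³/3 = C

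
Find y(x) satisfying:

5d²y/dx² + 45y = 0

Characteristic equation: 5r² + 45 = 0
Divide by 5: r² + 9 = 0
Roots: r = ±3i (complex conjugates)
General solution: y = C₁cos(3x) + C₂sin(3x)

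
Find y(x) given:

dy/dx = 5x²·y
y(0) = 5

General solution: y = Ce^(5x³/3)
Applying IC y(0) = 5:
Particular solution: y = 5e^(5x³/3)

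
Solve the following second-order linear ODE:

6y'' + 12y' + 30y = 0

Characteristic equation: 6r² + 12r + 30 = 0
Divide by 6: r² + 2r + 5 = 0
Roots: r = -1 ± 2i (complex conjugates)
General solution: y = e^(-x)(C₁cos(2x) + C₂sin(2x))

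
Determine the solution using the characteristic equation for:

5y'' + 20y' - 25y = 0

Characteristic equation: 5r² + 20r - 25 = 0
Divide by 5: r² + 4r - 5 = 0
Roots: r = 1, -5 (distinct real)
General solution: y = C₁e^x + C₂e^(-5x)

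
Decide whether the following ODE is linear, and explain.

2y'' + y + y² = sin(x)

Nonlinear (y² term)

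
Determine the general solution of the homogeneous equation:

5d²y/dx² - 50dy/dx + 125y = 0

Characteristic equation: 5r² - 50r + 125 = 0
Divide by 5: r² - 10r + 25 = 0
Factored: (r - 5)² = 0
Repeated root: r = 5
General solution: y = (C₁ + C₂x)e^(5x)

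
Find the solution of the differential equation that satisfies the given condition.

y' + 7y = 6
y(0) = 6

General solution: y = 6/7 + Ce^(-7x)
Applying y(0) = 6: C = 6 - 6/7 = 36/7
Particular solution: y = 6/7 + (36/7)e^(-7x)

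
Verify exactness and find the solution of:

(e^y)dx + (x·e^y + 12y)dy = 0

Verify exactness: ∂M/∂y = ∂N/∂x ✓
Find F(x,y) such that ∂F/∂x = M, ∂F/∂y = N
Solution: x·e^y + 6y² = C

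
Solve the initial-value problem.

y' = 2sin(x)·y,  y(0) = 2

General solution: y = Ce^(-2cos(x))
Applying IC y(0) = 2:
Particular solution: y = 2e^(2(1-cos(x)))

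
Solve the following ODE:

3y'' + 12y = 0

Characteristic equation: 3r² + 12 = 0
Divide by 3: r² + 4 = 0
Roots: r = ±2i (complex conjugates)
General solution: y = C₁cos(2x) + C₂sin(2x)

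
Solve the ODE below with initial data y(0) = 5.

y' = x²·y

General solution: y = Ce^(x³/3)
Applying IC y(0) = 5:
Particular solution: y = 5e^(x³/3)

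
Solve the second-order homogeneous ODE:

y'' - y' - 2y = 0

Characteristic equation: r² - r - 2 = 0
Roots: r = 2, -1 (distinct real)
General solution: y = C₁e^(2x) + C₂e^(-x)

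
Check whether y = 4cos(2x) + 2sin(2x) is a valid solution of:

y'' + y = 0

Verification:
y'' = -16cos(2x) - 8sin(2x)
y'' + y ≠ 0 (frequency mismatch: got 4 instead of 1)

No, it is not a solution.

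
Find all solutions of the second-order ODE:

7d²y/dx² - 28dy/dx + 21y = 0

Characteristic equation: 7r² - 28r + 21 = 0
Divide by 7: r² - 4r + 3 = 0
Roots: r = 3, 1 (distinct real)
General solution: y = C₁e^(3x) + C₂e^x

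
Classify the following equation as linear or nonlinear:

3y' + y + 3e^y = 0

Nonlinear (e^y is nonlinear in y)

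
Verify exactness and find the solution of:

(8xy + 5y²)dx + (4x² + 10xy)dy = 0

Verify exactness: ∂M/∂y = ∂N/∂x ✓
Find F(x,y) such that ∂F/∂x = M, ∂F/∂y = N
Solution: 4x²y + 5xy² = C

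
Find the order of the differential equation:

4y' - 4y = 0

The order is 1 (highest derivative is of order 1).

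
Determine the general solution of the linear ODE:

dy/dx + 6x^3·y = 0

Using integrating factor method:

General solution: y = Ce^(-3x^4/2)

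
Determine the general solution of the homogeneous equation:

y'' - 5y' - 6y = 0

Characteristic equation: r² - 5r - 6 = 0
Roots: r = 6, -1 (distinct real)
General solution: y = C₁e^(6x) + C₂e^(-x)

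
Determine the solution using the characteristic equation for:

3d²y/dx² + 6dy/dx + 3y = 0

Characteristic equation: 3r² + 6r + 3 = 0
Divide by 3: r² + 2r + 1 = 0
Factored: (r + 1)² = 0
Repeated root: r = -1
General solution: y = (C₁ + C₂x)e^(-x)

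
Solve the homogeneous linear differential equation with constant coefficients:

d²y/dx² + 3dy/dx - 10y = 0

Characteristic equation: r² + 3r - 10 = 0
Roots: r = 2, -5 (distinct real)
General solution: y = C₁e^(2x) + C₂e^(-5x)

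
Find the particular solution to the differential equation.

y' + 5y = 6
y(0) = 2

General solution: y = 6/5 + Ce^(-5x)
Applying y(0) = 2: C = 2 - 6/5 = 4/5
Particular solution: y = 6/5 + (4/5)e^(-5x)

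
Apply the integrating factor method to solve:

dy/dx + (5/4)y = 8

Using integrating factor method:

General solution: y = 32/5 + Ce^(-5x/4)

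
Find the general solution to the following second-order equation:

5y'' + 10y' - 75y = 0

Characteristic equation: 5r² + 10r - 75 = 0
Divide by 5: r² + 2r - 15 = 0
Roots: r = 3, -5 (distinct real)
General solution: y = C₁e^(3x) + C₂e^(-5x)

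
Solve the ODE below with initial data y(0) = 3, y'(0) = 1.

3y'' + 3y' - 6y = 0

General solution: y = C₁e^x + C₂e^(-2x)
Applying ICs: C₁ = 7/3, C₂ = 2/3
Particular solution: y = (7/3)e^x + (2/3)e^(-2x)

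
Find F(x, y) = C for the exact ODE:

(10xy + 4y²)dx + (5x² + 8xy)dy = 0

Verify exactness: ∂M/∂y = ∂N/∂x ✓
Find F(x,y) such that ∂F/∂x = M, ∂F/∂y = N
Solution: 5x²y + 4xy² = C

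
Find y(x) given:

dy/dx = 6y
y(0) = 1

General solution: y = Ce^(6x)
Applying IC y(0) = 1:
Particular solution: y = e^(6x)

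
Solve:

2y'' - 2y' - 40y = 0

Characteristic equation: 2r² - 2r - 40 = 0
Divide by 2: r² - r - 20 = 0
Roots: r = 5, -4 (distinct real)
General solution: y = C₁e^(5x) + C₂e^(-4x)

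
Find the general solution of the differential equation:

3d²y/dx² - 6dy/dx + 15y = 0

Characteristic equation: 3r² - 6r + 15 = 0
Divide by 3: r² - 2r + 5 = 0
Roots: r = 1 ± 2i (complex conjugates)
General solution: y = e^x(C₁cos(2x) + C₂sin(2x))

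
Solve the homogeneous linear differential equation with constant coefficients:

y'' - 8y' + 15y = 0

Characteristic equation: r² - 8r + 15 = 0
Roots: r = 3, 5 (distinct real)
General solution: y = C₁e^(3x) + C₂e^(5x)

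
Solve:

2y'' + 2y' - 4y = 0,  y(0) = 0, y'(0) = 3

General solution: y = C₁e^x + C₂e^(-2x)
Applying ICs: C₁ = 1, C₂ = -1
Particular solution: y = e^x - e^(-2x)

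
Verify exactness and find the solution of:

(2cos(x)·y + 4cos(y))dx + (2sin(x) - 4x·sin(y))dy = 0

Verify exactness: ∂M/∂y = ∂N/∂x ✓
Find F(x,y) such that ∂F/∂x = M, ∂F/∂y = N
Solution: 2sin(x)·y + 4x·cos(y) = C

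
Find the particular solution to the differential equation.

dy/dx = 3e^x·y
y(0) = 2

General solution: y = Ce^(3e^x)
Applying IC y(0) = 2:
Particular solution: y = 2e^(3(e^x - 1))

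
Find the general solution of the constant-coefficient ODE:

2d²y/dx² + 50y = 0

Characteristic equation: 2r² + 50 = 0
Divide by 2: r² + 25 = 0
Roots: r = ±5i (complex conjugates)
General solution: y = C₁cos(5x) + C₂sin(5x)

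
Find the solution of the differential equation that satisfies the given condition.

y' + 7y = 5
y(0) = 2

General solution: y = 5/7 + Ce^(-7x)
Applying y(0) = 2: C = 2 - 5/7 = 9/7
Particular solution: y = 5/7 + (9/7)e^(-7x)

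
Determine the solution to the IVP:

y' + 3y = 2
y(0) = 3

General solution: y = 2/3 + Ce^(-3x)
Applying y(0) = 3: C = 3 - 2/3 = 7/3
Particular solution: y = 2/3 + (7/3)e^(-3x)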